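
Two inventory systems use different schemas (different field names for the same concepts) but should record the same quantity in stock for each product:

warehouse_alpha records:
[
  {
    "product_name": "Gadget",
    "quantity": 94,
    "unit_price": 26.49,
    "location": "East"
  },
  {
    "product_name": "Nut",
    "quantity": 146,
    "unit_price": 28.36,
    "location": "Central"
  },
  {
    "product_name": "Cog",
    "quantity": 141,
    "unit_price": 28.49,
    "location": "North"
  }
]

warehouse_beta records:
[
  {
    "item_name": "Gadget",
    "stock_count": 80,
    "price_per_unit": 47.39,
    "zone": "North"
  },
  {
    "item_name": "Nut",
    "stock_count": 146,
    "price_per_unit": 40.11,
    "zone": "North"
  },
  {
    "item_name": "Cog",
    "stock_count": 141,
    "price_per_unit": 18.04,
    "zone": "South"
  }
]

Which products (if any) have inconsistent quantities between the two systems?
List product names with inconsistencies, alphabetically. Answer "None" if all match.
Gadget

Schema mappings:
- "product_name" (warehouse_alpha) = "item_name" (warehouse_beta) = product name
- "quantity" (warehouse_alpha) = "stock_count" (warehouse_beta) = quantity

Comparison:
  Gadget: 94 vs 80 - MISMATCH
  Nut: 146 vs 146 - MATCH
  Cog: 141 vs 141 - MATCH

Products with inconsistencies: Gadget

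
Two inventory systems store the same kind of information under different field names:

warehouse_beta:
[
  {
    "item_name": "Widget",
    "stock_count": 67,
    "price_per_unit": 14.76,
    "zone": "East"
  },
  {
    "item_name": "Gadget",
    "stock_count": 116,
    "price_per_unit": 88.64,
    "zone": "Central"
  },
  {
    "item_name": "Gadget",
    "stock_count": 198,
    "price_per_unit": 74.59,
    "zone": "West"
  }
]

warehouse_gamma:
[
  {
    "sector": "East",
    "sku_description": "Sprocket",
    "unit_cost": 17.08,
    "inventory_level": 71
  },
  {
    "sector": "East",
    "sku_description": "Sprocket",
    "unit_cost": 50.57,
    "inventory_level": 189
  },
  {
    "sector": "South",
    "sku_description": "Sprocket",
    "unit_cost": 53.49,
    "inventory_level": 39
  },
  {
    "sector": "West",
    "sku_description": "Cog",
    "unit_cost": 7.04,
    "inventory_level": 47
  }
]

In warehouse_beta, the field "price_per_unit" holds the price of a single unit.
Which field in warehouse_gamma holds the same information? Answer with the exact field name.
unit_cost

In warehouse_beta, "price_per_unit" holds the price of a single unit.
The fields in warehouse_gamma are: "sector", "sku_description", "unit_cost", "inventory_level".
"unit_cost" is the match: the name refers to the same concept and its values are decimal currency amounts (e.g. 17.08, 50.57).
The other fields ("sector", "sku_description", "inventory_level") hold different kinds of data.

So "price_per_unit" in warehouse_beta corresponds to "unit_cost" in warehouse_gamma.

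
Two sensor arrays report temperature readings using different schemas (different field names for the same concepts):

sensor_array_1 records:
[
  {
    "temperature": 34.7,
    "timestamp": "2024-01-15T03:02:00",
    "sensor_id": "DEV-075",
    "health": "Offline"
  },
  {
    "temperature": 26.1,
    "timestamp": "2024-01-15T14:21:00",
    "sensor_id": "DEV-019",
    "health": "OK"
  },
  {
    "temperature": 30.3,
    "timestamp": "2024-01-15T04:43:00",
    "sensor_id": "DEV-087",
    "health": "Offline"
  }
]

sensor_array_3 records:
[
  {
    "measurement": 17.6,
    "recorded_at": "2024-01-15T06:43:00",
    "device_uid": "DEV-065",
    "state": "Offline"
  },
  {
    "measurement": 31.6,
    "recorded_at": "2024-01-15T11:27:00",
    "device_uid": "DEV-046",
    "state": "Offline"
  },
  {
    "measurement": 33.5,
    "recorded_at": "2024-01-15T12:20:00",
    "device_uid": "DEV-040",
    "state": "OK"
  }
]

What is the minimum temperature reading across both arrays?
17.6

Schema mapping: "temperature" (sensor_array_1) = "measurement" (sensor_array_3) = temperature reading

Minimum in sensor_array_1: 26.1
Minimum in sensor_array_3: 17.6

Overall minimum: min(26.1, 17.6) = 17.6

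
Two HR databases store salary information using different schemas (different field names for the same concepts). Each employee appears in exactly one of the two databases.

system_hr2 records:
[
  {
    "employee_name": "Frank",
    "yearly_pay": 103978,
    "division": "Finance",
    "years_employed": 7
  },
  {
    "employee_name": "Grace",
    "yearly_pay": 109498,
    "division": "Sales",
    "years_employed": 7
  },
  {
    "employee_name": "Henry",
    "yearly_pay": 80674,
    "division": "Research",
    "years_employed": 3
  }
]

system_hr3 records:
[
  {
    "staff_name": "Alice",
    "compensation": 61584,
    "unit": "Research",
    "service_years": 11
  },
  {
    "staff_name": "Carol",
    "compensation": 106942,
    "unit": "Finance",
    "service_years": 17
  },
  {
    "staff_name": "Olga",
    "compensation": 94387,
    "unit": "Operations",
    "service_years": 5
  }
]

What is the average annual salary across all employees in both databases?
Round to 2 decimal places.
92843.83

Schema mapping: "yearly_pay" (system_hr2) = "compensation" (system_hr3) = annual salary

All salaries: [103978, 109498, 80674, 61584, 106942, 94387]
Sum: 557063
Count: 6
Average: 557063 / 6 = 92843.83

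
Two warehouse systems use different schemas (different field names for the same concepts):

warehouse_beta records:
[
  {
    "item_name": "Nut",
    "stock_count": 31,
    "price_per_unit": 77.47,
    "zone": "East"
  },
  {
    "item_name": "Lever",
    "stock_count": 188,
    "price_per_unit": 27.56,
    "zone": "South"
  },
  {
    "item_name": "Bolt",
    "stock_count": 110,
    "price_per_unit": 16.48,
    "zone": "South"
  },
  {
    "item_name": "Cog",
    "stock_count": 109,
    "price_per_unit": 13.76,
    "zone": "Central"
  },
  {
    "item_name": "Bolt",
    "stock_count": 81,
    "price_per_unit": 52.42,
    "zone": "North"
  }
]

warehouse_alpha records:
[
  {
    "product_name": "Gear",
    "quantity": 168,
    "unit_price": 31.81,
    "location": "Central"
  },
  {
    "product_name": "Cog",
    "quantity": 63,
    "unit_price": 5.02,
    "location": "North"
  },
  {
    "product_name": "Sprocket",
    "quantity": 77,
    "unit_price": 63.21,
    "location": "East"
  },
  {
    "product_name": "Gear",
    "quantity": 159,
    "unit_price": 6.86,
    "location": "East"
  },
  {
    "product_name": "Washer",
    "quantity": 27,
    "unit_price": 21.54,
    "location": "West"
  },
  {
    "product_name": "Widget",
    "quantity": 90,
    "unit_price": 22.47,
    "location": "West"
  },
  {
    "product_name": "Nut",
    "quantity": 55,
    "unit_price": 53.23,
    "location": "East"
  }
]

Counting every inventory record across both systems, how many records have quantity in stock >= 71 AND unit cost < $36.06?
6

Schema mappings:
- "stock_count" (warehouse_beta) = "quantity" (warehouse_alpha) = quantity
- "price_per_unit" (warehouse_beta) = "unit_price" (warehouse_alpha) = unit cost

Records meeting both conditions in warehouse_beta: 3
Records meeting both conditions in warehouse_alpha: 3

Total: 3 + 3 = 6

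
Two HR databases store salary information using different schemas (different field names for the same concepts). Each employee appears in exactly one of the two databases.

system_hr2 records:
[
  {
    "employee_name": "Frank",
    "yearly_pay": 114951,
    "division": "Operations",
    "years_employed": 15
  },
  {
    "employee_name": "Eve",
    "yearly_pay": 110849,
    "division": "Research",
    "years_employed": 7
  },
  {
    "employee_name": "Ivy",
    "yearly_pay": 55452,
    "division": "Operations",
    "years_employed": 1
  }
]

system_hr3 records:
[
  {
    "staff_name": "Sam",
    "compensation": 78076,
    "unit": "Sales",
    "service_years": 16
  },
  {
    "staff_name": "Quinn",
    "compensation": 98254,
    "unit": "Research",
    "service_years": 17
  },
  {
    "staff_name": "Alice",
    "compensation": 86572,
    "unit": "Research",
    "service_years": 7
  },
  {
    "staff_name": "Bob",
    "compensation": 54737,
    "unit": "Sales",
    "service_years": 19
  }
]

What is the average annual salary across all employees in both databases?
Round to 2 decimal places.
85555.86

Schema mapping: "yearly_pay" (system_hr2) = "compensation" (system_hr3) = annual salary

All salaries: [114951, 110849, 55452, 78076, 98254, 86572, 54737]
Sum: 598891
Count: 7
Average: 598891 / 7 = 85555.86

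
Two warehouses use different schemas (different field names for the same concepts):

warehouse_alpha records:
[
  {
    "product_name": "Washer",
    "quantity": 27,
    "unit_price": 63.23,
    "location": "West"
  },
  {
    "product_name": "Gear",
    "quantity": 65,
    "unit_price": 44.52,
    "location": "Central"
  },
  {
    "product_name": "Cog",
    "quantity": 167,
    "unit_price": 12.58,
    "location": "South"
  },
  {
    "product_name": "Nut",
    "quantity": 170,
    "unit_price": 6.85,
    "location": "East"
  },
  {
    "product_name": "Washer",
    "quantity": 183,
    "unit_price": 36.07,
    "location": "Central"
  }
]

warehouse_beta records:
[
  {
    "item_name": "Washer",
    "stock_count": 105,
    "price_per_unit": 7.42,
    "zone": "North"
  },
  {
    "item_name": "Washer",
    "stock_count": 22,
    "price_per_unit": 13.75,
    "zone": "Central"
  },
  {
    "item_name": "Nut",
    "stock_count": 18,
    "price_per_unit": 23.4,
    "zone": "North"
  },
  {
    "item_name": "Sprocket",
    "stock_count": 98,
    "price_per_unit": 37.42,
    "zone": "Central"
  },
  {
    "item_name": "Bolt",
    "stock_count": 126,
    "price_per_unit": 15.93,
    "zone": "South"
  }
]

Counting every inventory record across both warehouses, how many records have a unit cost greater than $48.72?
1

Schema mapping: "unit_price" (warehouse_alpha) = "price_per_unit" (warehouse_beta) = unit cost

Records > $48.72 in warehouse_alpha: 1
Records > $48.72 in warehouse_beta: 0

Total count: 1 + 0 = 1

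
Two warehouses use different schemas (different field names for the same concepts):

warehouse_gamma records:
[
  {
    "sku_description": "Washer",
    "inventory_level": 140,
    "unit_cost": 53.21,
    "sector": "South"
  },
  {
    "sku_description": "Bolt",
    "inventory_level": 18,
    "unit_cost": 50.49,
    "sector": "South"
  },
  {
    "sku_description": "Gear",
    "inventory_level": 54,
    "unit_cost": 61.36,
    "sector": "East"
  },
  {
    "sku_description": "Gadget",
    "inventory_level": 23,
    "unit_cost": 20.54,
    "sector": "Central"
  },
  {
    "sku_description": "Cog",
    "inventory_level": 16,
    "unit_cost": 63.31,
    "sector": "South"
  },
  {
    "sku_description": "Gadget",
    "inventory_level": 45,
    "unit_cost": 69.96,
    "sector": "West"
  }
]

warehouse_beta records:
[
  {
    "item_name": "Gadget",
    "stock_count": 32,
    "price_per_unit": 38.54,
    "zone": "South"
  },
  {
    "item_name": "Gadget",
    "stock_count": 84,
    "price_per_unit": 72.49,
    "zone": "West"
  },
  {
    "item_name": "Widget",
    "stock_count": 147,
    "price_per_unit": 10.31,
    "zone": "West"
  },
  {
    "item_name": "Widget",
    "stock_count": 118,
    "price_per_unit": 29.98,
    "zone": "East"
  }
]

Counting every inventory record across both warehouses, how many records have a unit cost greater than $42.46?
6

Schema mapping: "unit_cost" (warehouse_gamma) = "price_per_unit" (warehouse_beta) = unit cost

Records > $42.46 in warehouse_gamma: 5
Records > $42.46 in warehouse_beta: 1

Total count: 5 + 1 = 6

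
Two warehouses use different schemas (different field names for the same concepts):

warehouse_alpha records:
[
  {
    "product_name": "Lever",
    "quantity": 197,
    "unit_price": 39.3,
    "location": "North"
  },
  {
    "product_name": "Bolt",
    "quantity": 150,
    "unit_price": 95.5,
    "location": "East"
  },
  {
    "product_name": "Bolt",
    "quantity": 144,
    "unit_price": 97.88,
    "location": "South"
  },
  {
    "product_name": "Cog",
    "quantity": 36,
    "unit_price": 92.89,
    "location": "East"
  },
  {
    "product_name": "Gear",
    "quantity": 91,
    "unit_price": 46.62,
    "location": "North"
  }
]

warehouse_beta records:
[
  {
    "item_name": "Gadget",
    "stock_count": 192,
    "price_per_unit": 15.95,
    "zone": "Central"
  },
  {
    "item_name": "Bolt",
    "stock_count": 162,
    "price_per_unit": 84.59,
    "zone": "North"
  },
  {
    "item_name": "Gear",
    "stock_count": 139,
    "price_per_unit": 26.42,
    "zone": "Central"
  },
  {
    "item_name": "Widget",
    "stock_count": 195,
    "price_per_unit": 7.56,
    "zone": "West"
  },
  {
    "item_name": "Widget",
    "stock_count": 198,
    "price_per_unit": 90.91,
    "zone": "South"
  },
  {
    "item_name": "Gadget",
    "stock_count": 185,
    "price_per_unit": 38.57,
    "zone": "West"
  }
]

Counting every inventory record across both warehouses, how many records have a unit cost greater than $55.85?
5

Schema mapping: "unit_price" (warehouse_alpha) = "price_per_unit" (warehouse_beta) = unit cost

Records > $55.85 in warehouse_alpha: 3
Records > $55.85 in warehouse_beta: 2

Total count: 3 + 2 = 5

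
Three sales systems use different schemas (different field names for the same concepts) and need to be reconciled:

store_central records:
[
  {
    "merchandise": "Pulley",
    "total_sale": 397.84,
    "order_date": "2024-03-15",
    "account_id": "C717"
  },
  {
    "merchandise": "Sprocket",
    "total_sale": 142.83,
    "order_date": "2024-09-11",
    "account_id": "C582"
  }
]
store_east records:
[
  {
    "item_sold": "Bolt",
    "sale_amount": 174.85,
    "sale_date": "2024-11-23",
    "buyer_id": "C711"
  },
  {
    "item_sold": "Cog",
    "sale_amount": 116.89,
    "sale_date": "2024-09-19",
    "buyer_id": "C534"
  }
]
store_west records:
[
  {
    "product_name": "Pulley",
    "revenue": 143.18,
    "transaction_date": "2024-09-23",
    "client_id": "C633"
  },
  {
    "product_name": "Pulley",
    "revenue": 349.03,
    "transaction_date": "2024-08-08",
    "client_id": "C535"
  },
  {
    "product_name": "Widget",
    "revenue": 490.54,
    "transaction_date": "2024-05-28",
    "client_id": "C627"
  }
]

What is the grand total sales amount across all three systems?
1815.16

Schema reconciliation - all amount fields map to sale amount:

store_central (total_sale): 540.67
store_east (sale_amount): 291.74
store_west (revenue): 982.75

Grand total: 1815.16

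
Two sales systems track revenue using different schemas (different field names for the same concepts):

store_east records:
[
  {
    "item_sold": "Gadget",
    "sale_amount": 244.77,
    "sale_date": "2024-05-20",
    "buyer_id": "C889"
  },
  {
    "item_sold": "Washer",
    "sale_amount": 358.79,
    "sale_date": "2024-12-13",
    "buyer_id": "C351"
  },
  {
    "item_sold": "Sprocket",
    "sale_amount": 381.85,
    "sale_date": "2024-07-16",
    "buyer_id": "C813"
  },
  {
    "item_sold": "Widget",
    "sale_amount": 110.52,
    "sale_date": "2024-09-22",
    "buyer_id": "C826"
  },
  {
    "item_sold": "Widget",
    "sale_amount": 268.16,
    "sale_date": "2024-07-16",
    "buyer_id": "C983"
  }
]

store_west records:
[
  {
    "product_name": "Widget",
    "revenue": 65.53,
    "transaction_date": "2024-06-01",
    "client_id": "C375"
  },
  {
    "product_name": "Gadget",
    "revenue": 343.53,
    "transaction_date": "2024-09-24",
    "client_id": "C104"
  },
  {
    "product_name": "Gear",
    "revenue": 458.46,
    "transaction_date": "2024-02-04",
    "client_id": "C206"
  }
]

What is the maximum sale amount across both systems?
458.46

Reconcile: "sale_amount" (store_east) = "revenue" (store_west) = sale amount

Maximum in store_east: 381.85
Maximum in store_west: 458.46

Overall maximum: max(381.85, 458.46) = 458.46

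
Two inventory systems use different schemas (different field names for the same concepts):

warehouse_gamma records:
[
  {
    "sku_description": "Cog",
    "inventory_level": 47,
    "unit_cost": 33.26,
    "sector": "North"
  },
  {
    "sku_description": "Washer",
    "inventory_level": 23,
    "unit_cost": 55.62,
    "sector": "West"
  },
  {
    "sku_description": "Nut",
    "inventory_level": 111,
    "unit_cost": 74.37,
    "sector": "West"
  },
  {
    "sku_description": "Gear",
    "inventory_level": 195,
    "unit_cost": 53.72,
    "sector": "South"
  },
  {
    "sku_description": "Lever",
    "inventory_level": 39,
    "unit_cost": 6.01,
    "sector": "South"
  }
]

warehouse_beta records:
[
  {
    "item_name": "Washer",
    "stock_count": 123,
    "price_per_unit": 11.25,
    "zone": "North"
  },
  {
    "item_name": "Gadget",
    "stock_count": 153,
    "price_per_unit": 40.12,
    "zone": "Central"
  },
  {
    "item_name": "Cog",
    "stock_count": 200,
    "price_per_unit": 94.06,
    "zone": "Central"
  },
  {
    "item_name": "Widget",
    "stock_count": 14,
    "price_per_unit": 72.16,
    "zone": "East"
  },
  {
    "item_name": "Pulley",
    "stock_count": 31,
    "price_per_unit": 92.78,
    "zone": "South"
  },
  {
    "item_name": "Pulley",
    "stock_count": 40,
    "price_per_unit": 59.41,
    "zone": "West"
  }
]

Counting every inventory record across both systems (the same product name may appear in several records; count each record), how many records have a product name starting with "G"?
2

Schema mapping: "sku_description" (warehouse_gamma) = "item_name" (warehouse_beta) = product name

Records with product name starting with "G" in warehouse_gamma: 1
Records with product name starting with "G" in warehouse_beta: 1

Total: 1 + 1 = 2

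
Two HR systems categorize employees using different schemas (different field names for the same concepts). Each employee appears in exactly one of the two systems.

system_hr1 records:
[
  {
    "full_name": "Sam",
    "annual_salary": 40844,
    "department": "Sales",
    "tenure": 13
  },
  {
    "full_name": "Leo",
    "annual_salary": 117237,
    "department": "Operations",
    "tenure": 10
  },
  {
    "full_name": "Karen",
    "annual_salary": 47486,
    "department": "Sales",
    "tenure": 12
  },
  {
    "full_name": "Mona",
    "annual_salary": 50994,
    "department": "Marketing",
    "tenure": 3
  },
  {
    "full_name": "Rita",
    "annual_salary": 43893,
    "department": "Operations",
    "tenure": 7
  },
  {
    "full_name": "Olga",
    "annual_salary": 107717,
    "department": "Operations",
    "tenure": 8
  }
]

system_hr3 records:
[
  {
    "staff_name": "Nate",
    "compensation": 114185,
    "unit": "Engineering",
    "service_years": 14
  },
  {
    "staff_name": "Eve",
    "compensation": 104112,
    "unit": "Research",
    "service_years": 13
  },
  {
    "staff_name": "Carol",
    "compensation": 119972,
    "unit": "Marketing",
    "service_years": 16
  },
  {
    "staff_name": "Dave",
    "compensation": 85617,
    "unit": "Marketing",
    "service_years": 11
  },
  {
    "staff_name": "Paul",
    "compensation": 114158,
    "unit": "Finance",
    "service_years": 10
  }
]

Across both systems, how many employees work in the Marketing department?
3

Schema mapping: "department" (system_hr1) = "unit" (system_hr3) = department

Marketing employees in system_hr1: 1
Marketing employees in system_hr3: 2

Total in Marketing: 1 + 2 = 3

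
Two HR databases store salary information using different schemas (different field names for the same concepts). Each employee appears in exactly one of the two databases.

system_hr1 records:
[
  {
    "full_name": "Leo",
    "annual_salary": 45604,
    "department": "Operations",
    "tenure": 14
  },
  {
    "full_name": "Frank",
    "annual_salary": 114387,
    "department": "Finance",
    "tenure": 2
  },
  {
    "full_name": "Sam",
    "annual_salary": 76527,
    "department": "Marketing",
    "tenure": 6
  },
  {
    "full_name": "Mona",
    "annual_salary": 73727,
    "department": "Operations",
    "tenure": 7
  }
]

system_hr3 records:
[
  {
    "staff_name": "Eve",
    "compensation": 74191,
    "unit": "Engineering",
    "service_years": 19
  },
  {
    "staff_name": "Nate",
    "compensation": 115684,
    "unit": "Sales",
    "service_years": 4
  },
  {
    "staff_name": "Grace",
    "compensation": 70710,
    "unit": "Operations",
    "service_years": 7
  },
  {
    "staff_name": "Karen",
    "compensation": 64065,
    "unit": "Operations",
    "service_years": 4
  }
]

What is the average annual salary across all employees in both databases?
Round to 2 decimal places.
79361.88

Schema mapping: "annual_salary" (system_hr1) = "compensation" (system_hr3) = annual salary

All salaries: [45604, 114387, 76527, 73727, 74191, 115684, 70710, 64065]
Sum: 634895
Count: 8
Average: 634895 / 8 = 79361.88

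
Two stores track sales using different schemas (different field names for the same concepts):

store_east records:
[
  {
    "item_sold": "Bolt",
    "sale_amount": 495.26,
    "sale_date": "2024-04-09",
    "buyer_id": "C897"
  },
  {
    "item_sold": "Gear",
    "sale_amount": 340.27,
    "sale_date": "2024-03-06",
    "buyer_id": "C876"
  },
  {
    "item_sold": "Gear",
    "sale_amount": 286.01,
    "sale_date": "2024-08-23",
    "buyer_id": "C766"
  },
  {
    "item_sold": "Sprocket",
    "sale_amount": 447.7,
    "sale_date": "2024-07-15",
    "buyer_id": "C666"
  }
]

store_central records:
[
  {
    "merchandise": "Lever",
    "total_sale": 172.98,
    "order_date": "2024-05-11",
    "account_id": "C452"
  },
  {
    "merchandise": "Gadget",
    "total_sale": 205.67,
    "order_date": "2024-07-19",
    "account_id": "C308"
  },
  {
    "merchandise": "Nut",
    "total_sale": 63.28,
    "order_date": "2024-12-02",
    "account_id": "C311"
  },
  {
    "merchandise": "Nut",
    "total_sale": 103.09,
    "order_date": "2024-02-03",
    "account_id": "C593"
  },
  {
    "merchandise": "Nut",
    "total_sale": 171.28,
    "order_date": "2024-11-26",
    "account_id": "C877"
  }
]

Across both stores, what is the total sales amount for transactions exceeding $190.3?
1774.91

Schema mapping: "sale_amount" (store_east) = "total_sale" (store_central) = sale amount

Sum of sales > $190.3 in store_east: 1569.24
Sum of sales > $190.3 in store_central: 205.67

Total: 1569.24 + 205.67 = 1774.91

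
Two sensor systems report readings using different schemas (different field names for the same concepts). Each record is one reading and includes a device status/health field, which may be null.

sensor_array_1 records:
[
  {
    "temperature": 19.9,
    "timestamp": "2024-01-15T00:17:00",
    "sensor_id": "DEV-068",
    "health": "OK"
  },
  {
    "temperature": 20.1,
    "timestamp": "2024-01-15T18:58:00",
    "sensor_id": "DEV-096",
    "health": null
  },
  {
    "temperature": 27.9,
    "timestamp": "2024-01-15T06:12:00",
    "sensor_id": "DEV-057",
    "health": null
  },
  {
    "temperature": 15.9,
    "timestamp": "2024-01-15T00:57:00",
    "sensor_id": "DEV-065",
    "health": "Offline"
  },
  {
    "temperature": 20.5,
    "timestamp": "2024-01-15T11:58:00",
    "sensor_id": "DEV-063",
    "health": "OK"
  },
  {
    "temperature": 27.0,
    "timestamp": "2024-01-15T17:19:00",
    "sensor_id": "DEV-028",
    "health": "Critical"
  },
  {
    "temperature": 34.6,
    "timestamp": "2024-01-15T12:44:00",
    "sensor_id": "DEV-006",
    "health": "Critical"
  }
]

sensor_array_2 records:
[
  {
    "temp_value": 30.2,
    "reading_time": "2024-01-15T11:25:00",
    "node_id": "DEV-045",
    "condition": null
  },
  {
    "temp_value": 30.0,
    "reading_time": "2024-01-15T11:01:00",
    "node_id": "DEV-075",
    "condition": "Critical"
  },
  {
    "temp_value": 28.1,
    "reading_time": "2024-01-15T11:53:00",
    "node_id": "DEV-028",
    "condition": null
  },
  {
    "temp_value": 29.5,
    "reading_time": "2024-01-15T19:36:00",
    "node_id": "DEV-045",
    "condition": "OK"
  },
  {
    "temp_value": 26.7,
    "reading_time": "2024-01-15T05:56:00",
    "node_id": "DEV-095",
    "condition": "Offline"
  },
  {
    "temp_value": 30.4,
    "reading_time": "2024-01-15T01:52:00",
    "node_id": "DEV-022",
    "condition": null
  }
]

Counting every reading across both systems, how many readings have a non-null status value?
8

Schema mapping: "health" (sensor_array_1) = "condition" (sensor_array_2) = status

Non-null in sensor_array_1: 5
Non-null in sensor_array_2: 3

Total non-null: 5 + 3 = 8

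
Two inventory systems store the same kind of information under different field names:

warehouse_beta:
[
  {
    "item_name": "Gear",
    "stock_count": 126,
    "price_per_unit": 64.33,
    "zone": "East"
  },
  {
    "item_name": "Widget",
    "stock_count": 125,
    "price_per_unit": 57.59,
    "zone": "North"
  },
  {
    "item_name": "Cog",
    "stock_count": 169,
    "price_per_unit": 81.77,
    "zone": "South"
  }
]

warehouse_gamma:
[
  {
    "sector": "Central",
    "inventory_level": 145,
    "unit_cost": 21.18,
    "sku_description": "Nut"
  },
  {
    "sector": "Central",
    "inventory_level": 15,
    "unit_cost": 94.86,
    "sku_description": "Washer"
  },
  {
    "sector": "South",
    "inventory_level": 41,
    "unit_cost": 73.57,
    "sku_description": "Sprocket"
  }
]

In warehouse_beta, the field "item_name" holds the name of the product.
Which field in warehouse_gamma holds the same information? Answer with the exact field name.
sku_description

In warehouse_beta, "item_name" holds the name of the product.
The fields in warehouse_gamma are: "sector", "inventory_level", "unit_cost", "sku_description".
"sku_description" is the match: the name refers to the same concept and its values are product-name strings (e.g. 'Nut', 'Sprocket').
The other fields ("sector", "inventory_level", "unit_cost") hold different kinds of data.

So "item_name" in warehouse_beta corresponds to "sku_description" in warehouse_gamma.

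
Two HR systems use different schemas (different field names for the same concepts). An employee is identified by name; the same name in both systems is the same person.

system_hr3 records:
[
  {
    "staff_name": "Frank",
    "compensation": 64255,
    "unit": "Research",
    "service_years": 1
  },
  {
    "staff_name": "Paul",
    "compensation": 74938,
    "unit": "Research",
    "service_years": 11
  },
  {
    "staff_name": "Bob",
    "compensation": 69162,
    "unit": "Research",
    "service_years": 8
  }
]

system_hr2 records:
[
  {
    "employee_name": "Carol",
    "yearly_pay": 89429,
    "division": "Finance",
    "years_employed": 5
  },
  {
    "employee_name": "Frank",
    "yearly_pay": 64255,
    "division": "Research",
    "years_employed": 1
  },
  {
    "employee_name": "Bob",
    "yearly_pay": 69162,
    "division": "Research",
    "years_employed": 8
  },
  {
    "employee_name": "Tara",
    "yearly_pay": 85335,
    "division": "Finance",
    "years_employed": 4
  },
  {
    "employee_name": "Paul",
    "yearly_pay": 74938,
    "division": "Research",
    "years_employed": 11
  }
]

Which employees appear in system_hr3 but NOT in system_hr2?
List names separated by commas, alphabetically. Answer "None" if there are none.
None

Schema mapping: "staff_name" (system_hr3) = "employee_name" (system_hr2) = employee name

Names in system_hr3: ['Bob', 'Frank', 'Paul']
Names in system_hr2: ['Bob', 'Carol', 'Frank', 'Paul', 'Tara']

In system_hr3 but not system_hr2: None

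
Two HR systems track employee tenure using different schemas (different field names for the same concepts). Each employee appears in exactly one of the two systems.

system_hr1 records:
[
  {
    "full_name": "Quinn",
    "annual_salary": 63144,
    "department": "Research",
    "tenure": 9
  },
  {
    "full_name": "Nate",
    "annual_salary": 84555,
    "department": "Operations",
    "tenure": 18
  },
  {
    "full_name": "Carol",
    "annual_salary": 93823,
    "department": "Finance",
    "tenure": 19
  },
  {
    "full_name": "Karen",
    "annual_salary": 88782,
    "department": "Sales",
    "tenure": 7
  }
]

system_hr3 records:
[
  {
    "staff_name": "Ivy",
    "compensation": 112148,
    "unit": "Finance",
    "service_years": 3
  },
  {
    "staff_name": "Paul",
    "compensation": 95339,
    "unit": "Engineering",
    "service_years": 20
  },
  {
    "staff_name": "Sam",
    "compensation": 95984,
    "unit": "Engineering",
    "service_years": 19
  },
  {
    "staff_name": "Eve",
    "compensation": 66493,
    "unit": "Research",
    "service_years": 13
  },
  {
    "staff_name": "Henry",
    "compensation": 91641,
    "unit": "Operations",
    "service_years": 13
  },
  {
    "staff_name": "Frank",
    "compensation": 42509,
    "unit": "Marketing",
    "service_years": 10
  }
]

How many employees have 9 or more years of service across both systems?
8

Reconcile schemas: "tenure" (system_hr1) = "service_years" (system_hr3) = years of service

From system_hr1: 3 employees with >= 9 years
From system_hr3: 5 employees with >= 9 years

Total: 3 + 5 = 8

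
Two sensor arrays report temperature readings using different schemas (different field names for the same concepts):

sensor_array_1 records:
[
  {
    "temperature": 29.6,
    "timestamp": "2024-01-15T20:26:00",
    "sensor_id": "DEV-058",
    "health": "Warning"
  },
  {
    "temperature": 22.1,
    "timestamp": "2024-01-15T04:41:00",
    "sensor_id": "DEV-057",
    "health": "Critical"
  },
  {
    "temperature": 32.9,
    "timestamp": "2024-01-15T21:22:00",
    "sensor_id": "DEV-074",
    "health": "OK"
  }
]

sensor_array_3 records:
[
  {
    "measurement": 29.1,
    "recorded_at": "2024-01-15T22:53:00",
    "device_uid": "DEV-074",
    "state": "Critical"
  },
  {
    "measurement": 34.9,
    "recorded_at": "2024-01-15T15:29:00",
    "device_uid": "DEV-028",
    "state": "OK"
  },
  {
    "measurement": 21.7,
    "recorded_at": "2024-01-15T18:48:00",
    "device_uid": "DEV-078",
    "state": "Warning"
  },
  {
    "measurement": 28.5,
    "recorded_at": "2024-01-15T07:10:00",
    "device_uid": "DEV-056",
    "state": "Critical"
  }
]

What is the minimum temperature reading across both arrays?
21.7

Schema mapping: "temperature" (sensor_array_1) = "measurement" (sensor_array_3) = temperature reading

Minimum in sensor_array_1: 22.1
Minimum in sensor_array_3: 21.7

Overall minimum: min(22.1, 21.7) = 21.7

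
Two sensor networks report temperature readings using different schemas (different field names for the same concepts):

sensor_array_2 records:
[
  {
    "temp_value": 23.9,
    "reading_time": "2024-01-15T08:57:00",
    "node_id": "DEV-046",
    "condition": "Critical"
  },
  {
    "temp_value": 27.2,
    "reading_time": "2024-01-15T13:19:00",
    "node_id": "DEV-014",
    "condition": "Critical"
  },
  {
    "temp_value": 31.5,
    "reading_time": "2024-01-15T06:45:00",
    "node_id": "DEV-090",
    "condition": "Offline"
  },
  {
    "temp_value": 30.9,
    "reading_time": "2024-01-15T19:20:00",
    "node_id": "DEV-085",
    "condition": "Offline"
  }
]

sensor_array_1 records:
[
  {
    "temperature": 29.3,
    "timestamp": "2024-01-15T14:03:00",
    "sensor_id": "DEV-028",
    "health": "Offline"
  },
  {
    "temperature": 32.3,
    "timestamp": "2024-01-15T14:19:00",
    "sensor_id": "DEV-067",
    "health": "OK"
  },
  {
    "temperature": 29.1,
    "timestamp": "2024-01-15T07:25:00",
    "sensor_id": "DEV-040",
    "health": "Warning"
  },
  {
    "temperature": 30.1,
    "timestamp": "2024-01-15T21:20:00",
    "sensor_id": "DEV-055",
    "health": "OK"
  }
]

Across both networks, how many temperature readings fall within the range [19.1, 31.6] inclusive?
7

Schema mapping: "temp_value" (sensor_array_2) = "temperature" (sensor_array_1) = temperature

Readings in [19.1, 31.6] from sensor_array_2: 4
Readings in [19.1, 31.6] from sensor_array_1: 3

Total count: 4 + 3 = 7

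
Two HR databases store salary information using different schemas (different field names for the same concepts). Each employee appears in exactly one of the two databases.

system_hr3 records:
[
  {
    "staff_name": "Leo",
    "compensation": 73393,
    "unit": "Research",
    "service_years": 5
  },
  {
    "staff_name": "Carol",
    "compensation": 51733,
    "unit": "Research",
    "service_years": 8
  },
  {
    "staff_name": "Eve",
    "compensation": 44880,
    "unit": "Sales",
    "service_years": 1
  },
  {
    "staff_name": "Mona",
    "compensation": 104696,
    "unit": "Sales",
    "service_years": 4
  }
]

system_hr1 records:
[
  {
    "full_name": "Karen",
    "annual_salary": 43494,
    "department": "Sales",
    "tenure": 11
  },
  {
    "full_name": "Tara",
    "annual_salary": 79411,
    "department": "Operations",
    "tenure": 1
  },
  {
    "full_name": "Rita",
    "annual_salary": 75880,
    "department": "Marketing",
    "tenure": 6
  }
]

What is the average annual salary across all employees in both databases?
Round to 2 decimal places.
67641.00

Schema mapping: "compensation" (system_hr3) = "annual_salary" (system_hr1) = annual salary

All salaries: [73393, 51733, 44880, 104696, 43494, 79411, 75880]
Sum: 473487
Count: 7
Average: 473487 / 7 = 67641.00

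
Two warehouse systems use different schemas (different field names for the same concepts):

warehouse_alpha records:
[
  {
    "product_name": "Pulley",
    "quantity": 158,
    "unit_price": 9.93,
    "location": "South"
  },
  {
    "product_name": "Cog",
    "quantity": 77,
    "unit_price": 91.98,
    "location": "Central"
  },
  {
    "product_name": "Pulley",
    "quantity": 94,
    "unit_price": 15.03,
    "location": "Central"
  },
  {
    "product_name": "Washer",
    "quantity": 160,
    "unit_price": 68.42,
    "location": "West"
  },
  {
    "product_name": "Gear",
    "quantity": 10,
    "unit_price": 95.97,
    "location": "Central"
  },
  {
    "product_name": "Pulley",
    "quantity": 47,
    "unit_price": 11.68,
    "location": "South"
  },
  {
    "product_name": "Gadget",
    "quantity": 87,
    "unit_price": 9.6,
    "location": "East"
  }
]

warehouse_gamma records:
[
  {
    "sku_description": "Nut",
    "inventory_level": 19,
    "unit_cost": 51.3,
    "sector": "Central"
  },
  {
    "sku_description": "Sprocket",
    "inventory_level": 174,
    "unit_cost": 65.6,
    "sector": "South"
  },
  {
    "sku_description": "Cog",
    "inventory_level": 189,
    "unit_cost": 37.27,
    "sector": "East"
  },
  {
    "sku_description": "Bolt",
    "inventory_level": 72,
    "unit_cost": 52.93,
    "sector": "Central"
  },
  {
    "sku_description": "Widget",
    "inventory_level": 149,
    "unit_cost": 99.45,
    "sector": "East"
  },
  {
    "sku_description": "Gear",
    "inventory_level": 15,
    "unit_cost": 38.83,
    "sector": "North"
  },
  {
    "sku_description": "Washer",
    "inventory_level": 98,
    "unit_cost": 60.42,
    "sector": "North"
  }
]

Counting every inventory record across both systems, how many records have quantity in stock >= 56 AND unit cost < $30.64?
3

Schema mappings:
- "quantity" (warehouse_alpha) = "inventory_level" (warehouse_gamma) = quantity
- "unit_price" (warehouse_alpha) = "unit_cost" (warehouse_gamma) = unit cost

Records meeting both conditions in warehouse_alpha: 3
Records meeting both conditions in warehouse_gamma: 0

Total: 3 + 0 = 3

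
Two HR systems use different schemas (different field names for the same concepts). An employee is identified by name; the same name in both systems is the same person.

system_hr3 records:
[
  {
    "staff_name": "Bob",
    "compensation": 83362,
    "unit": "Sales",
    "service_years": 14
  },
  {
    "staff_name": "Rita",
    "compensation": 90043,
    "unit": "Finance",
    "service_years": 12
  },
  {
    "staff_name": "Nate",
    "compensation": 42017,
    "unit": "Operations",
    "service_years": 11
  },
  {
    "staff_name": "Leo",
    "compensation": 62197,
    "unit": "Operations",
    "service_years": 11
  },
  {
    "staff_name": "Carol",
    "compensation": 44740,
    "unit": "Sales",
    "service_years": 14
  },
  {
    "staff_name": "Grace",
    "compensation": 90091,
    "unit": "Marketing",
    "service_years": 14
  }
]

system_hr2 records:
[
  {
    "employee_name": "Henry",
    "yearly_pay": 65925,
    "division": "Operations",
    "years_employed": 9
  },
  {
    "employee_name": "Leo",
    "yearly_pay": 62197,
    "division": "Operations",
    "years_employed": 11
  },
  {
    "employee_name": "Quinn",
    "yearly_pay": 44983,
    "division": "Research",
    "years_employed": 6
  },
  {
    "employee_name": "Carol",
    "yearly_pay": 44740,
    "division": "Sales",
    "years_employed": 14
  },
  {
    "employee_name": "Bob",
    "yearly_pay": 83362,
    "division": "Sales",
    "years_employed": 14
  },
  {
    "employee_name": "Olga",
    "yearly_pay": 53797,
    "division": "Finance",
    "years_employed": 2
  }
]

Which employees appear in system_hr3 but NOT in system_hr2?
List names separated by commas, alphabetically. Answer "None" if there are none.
Grace, Nate, Rita

Schema mapping: "staff_name" (system_hr3) = "employee_name" (system_hr2) = employee name

Names in system_hr3: ['Bob', 'Carol', 'Grace', 'Leo', 'Nate', 'Rita']
Names in system_hr2: ['Bob', 'Carol', 'Henry', 'Leo', 'Olga', 'Quinn']

In system_hr3 but not system_hr2: ['Grace', 'Nate', 'Rita']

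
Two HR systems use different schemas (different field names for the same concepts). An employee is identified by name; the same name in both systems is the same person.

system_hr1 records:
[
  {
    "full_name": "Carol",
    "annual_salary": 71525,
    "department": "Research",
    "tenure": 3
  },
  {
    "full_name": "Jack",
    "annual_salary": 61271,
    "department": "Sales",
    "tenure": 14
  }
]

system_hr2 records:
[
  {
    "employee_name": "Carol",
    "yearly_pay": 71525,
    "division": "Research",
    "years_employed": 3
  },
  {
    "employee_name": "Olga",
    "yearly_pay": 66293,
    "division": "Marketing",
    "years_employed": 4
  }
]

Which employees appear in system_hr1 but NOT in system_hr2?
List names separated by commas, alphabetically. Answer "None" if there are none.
Jack

Schema mapping: "full_name" (system_hr1) = "employee_name" (system_hr2) = employee name

Names in system_hr1: ['Carol', 'Jack']
Names in system_hr2: ['Carol', 'Olga']

In system_hr1 but not system_hr2: ['Jack']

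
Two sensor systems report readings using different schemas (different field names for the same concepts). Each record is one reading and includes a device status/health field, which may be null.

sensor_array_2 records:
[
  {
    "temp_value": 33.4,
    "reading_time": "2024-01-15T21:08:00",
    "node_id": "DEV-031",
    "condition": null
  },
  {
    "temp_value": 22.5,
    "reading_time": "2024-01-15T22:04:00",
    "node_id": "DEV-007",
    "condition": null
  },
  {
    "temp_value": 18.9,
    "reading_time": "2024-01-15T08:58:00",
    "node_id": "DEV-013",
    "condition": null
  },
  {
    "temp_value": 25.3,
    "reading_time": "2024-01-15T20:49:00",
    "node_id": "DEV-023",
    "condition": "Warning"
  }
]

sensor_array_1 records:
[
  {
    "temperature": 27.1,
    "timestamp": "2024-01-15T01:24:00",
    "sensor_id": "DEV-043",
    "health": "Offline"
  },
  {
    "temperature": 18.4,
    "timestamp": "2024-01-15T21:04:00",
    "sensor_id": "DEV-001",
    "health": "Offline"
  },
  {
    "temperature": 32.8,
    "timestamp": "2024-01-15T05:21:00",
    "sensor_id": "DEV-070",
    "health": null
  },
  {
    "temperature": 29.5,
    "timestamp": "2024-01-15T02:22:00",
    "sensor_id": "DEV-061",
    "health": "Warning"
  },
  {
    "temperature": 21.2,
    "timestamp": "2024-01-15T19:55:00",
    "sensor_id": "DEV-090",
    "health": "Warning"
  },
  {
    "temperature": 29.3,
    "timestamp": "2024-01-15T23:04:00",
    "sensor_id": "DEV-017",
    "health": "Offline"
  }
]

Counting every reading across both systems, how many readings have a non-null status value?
6

Schema mapping: "condition" (sensor_array_2) = "health" (sensor_array_1) = status

Non-null in sensor_array_2: 1
Non-null in sensor_array_1: 5

Total non-null: 1 + 5 = 6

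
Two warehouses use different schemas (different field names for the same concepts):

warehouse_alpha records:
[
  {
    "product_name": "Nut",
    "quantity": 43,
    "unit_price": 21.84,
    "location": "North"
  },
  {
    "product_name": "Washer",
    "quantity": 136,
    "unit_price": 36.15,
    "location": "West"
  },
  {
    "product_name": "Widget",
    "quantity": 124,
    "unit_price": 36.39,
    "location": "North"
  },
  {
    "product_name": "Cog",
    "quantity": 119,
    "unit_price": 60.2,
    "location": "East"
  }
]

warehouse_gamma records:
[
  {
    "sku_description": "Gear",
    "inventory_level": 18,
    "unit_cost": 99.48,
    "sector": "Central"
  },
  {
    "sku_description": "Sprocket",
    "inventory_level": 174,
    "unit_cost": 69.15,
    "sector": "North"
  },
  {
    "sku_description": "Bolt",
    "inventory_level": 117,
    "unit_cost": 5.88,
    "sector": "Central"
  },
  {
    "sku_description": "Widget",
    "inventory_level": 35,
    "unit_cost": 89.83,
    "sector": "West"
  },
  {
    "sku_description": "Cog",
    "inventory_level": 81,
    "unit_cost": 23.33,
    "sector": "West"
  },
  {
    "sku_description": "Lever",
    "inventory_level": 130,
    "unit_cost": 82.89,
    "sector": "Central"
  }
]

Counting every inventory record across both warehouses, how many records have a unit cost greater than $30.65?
7

Schema mapping: "unit_price" (warehouse_alpha) = "unit_cost" (warehouse_gamma) = unit cost

Records > $30.65 in warehouse_alpha: 3
Records > $30.65 in warehouse_gamma: 4

Total count: 3 + 4 = 7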